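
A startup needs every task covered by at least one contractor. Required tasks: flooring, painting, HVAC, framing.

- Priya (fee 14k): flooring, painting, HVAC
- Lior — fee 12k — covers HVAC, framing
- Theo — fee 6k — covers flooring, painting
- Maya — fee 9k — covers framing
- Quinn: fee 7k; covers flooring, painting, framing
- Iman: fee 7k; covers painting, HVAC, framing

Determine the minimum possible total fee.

Choose Theo and Iman: together they cover flooring, painting, HVAC, framing — every task.
Total fee: 6 + 7 = 13.

13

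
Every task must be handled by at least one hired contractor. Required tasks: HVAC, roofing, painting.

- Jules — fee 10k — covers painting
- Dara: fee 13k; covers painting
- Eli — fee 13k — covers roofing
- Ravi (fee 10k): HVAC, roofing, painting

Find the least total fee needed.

10

This is an integer covering problem.
Ravi alone covers HVAC, roofing, painting — every task.
Total fee: 10.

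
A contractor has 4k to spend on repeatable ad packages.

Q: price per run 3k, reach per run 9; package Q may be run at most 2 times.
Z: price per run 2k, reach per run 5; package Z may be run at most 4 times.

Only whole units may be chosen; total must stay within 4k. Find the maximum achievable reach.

10

Take 2×Z: price 4 ≤ 4, reach 2·5 = 10.
No other integer combination yields more.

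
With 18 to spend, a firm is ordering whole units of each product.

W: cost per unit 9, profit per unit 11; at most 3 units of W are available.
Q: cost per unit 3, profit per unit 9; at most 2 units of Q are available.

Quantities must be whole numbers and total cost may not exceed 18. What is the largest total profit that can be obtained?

29

This is a bounded integer knapsack.
Take 1×W and 2×Q: cost 15 ≤ 18, profit 1·11 + 2·9 = 29.
Q has the best ratio (9/3) and is taken to its limit of 2; remaining capacity is filled optimally with the others.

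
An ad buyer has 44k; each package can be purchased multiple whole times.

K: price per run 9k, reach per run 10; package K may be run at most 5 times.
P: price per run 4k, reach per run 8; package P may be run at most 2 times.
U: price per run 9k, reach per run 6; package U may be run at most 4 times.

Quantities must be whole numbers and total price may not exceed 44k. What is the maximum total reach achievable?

56

P has the best ratio (8/4); taking only P gives at most 2×8 = 16 (stopped by the supply cap of 2).
Mixing does better — 4×K and 2×P: price 44 ≤ 44, reach 4·10 + 2·8 = 56.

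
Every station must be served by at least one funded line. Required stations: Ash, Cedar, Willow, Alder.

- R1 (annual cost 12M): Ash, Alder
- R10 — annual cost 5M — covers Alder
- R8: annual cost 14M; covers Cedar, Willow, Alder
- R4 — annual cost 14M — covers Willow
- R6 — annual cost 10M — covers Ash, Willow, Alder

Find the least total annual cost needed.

24

Choose R8 and R6: together they cover Ash, Cedar, Willow, Alder — every station.
Total annual cost: 14 + 10 = 24.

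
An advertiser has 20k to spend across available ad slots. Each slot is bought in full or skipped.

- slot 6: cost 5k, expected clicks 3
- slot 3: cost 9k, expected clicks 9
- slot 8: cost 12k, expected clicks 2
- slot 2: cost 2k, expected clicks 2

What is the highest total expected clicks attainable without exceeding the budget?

slot 6 + slot 3 + slot 2: cost 5 + 9 + 2 = 16 ≤ 20, expected clicks 3 + 9 + 2 = 14.
slot 3 + slot 2: cost 9 + 2 = 11 ≤ 20, expected clicks 9 + 2 = 11.
slot 6 + slot 3: cost 5 + 9 = 14 ≤ 20, expected clicks 3 + 9 = 12.
Best is slot 6, slot 3, and slot 2 with total expected clicks 14.

14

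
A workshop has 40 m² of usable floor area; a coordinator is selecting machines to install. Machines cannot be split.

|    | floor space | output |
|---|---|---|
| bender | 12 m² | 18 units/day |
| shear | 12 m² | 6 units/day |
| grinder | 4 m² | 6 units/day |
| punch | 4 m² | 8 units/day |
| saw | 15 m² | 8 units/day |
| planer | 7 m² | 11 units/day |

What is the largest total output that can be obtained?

49

bender + punch + saw + planer: floor space 12 + 4 + 15 + 7 = 38 ≤ 40, output 18 + 8 + 8 + 11 = 45.
bender + grinder + punch + planer: floor space 12 + 4 + 4 + 7 = 27 ≤ 40, output 18 + 6 + 8 + 11 = 43.
bender + shear + grinder + punch + planer: floor space 12 + 12 + 4 + 4 + 7 = 39 ≤ 40, output 18 + 6 + 6 + 8 + 11 = 49.
Best is bender, shear, grinder, punch, and planer with total output 49.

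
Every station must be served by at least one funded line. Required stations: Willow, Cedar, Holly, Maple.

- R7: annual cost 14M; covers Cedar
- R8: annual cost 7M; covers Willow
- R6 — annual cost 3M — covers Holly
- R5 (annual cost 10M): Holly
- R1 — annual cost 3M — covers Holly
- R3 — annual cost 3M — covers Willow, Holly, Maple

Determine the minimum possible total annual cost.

17

This is an integer covering problem.
Choose R7 and R3: together they cover Willow, Cedar, Holly, Maple — every station.
Total annual cost: 14 + 3 = 17.
No cover costs less than 17.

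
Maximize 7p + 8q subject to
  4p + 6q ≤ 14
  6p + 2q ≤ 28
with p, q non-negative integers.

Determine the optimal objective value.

22

The continuous relaxation peaks at (3.5, 0) with value 24.50; rounding to a feasible lattice point costs some objective.
(p,q)=(2,1): 4·2+6·1=14≤14, 6·2+2·1=14≤28, objective 22.
(p,q)=(3,0): 4·3+6·0=12≤14, 6·3+2·0=18≤28, objective 21.
(p,q)=(1,1): 4·1+6·1=10≤14, 6·1+2·1=8≤28, objective 15.
The best lattice point is (2,1), giving 22.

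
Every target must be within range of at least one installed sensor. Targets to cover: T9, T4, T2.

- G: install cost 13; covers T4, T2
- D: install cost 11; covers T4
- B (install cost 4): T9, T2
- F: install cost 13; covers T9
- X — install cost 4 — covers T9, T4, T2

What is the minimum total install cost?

4

X alone covers T9, T4, T2 — every target.
Total install cost: 4.
No cover costs less than 4.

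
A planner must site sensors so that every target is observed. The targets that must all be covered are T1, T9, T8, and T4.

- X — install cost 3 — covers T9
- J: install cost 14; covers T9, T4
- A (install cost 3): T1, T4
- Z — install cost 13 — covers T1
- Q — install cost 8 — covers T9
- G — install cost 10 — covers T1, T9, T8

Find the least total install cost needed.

13

The greedy cost-per-new-target heuristic would pick A, X, and G for 16, but a cheaper cover exists.
Choose A and G: together they cover T1, T9, T8, T4 — every target.
Total install cost: 3 + 10 = 13.
No cover costs less than 13.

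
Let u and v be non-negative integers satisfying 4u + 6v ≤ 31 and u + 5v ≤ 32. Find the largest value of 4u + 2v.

28

The continuous relaxation peaks at (7.75, 0) with value 31.00; rounding to a feasible lattice point costs some objective.
(u,v)=(7,0): 4·7+6·0=28≤31, 1·7+5·0=7≤32, objective 28.
(u,v)=(6,1): 4·6+6·1=30≤31, 1·6+5·1=11≤32, objective 26.
No feasible integer point exceeds 28.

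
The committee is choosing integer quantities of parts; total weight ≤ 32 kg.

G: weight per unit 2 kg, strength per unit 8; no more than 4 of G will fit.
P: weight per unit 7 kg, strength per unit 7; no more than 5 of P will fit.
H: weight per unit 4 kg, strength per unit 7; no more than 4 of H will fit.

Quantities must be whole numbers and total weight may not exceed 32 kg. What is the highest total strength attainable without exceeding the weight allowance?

This is a bounded integer knapsack.
4×G and 4×H: weight 24 ≤ 32, strength 4·8 + 4·7 = 60.
4×G, 1×P, and 4×H: weight 31 ≤ 32, strength 4·8 + 1·7 + 4·7 = 67.
Best is 67.

67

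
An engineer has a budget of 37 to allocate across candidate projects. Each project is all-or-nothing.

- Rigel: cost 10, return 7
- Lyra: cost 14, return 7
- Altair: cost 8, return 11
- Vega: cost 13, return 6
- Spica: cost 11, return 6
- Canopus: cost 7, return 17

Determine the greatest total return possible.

41

Rigel + Altair + Spica + Canopus: cost 10 + 8 + 11 + 7 = 36 ≤ 37, return 7 + 11 + 6 + 17 = 41.
Rigel + Altair + Canopus: cost 10 + 8 + 7 = 25 ≤ 37, return 7 + 11 + 17 = 35.
Best is Rigel, Altair, Spica, and Canopus with total return 41.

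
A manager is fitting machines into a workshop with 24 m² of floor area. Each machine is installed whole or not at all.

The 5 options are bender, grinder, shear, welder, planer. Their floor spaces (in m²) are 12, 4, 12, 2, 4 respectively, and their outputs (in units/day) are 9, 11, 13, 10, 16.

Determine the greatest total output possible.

This is an integer program with binary decision variables.
Allowing fractional choices, the relaxed optimum would be about 51.5, but machines are indivisible.
grinder + shear + welder + planer: floor space 4 + 12 + 2 + 4 = 22 ≤ 24, output 11 + 13 + 10 + 16 = 50.
grinder + shear + planer: floor space 4 + 12 + 4 = 20 ≤ 24, output 11 + 13 + 16 = 40.
bender + grinder + welder + planer: floor space 12 + 4 + 2 + 4 = 22 ≤ 24, output 9 + 11 + 10 + 16 = 46.
Best is grinder, shear, welder, and planer with total output 50.

50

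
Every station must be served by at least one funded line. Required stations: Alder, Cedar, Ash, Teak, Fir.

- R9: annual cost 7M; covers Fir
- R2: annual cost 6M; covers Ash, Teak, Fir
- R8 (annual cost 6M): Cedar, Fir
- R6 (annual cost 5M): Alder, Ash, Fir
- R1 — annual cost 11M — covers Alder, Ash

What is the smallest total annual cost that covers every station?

Choose R2, R8, and R6: together they cover Alder, Cedar, Ash, Teak, Fir — every station.
Total annual cost: 6 + 6 + 5 = 17.
No cover costs less than 17.

17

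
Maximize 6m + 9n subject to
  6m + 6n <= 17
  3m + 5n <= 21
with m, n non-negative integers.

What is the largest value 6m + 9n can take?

Relaxing integrality, the LP optimum is 25.50 at (m,n) = (0, 2.83), which is not an integer point.
(m,n)=(0,2): 6·0+6·2=12≤17, 3·0+5·2=10≤21, objective 18.
(m,n)=(1,1): 6·1+6·1=12≤17, 3·1+5·1=8≤21, objective 15.
(m,n)=(0,1): 6·0+6·1=6≤17, 3·0+5·1=5≤21, objective 9.
The best lattice point is (0,2), giving 18.

18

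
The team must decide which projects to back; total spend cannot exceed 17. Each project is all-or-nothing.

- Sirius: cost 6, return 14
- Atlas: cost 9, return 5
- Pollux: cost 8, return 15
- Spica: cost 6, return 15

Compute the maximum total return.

30

Take Pollux and Spica: cost 8 + 6 = 14 ≤ 17, return 15 + 15 = 30.
No other feasible combination does better.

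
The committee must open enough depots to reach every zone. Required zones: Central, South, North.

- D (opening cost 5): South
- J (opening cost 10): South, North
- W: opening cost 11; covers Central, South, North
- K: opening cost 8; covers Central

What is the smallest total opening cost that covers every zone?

W alone covers Central, South, North — every zone.
Total opening cost: 11.
No cover costs less than 11.

11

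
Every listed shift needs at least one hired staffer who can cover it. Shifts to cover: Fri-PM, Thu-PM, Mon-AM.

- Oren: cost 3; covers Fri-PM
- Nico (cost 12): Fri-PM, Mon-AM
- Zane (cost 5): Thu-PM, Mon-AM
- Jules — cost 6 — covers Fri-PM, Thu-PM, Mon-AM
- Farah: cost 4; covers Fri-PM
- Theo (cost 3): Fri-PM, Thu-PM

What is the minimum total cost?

6

The greedy cost-per-new-shift heuristic would pick Theo and Zane for 8, but a cheaper cover exists.
Jules alone covers Fri-PM, Thu-PM, Mon-AM — every shift.
Total cost: 6.
No cover costs less than 6.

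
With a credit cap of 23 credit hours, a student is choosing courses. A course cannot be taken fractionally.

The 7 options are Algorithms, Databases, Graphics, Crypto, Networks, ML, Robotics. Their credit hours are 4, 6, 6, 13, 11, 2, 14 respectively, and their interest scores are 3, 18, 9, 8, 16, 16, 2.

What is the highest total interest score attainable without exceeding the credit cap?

Allowing fractional choices, the relaxed optimum would be about 56.1, but courses are indivisible.
Algorithms + Databases + Networks + ML: credit hours 4 + 6 + 11 + 2 = 23 ≤ 23, interest score 3 + 18 + 16 + 16 = 53.
Databases + Networks + ML: credit hours 6 + 11 + 2 = 19 ≤ 23, interest score 18 + 16 + 16 = 50.
Best is Algorithms, Databases, Networks, and ML with total interest score 53.

53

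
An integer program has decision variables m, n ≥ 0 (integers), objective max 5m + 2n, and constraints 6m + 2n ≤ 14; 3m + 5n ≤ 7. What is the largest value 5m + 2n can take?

10

Relaxing integrality, the LP optimum is 11.67 at (m,n) = (2.33, 0), which is not an integer point.
(m,n)=(2,0): 6·2+2·0=12≤14, 3·2+5·0=6≤7, objective 10.
(m,n)=(1,0): 6·1+2·0=6≤14, 3·1+5·0=3≤7, objective 5.
No feasible integer point exceeds 10.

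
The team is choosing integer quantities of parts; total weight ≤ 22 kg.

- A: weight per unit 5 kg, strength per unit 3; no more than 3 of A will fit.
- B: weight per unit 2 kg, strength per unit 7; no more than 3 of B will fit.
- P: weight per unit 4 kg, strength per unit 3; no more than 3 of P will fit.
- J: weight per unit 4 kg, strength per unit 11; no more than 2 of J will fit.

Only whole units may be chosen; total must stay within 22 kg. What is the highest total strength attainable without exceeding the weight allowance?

49

This is a bounded integer knapsack.
Take 3×B, 2×P, and 2×J: weight 22 ≤ 22, strength 3·7 + 2·3 + 2·11 = 49.
B has the best ratio (7/2) and is taken to its limit of 3; remaining capacity is filled optimally with the others.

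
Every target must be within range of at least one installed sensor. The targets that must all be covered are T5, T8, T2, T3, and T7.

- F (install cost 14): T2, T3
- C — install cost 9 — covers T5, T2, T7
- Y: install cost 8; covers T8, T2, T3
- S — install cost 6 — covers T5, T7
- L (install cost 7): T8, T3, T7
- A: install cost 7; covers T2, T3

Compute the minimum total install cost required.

This is a weighted set-cover instance.
The greedy cost-per-new-target heuristic would pick L and C for 16, but a cheaper cover exists.
Choose Y and S: together they cover T5, T8, T2, T3, T7 — every target.
Total install cost: 8 + 6 = 14.
No cover costs less than 14.

14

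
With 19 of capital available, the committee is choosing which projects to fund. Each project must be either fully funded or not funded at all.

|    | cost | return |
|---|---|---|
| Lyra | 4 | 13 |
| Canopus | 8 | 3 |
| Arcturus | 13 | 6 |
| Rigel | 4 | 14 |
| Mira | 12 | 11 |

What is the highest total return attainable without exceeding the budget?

Lyra + Rigel: cost 4 + 4 = 8 ≤ 19, return 13 + 14 = 27.
Lyra + Canopus + Rigel: cost 4 + 8 + 4 = 16 ≤ 19, return 13 + 3 + 14 = 30.
Best is Lyra, Canopus, and Rigel with total return 30.

30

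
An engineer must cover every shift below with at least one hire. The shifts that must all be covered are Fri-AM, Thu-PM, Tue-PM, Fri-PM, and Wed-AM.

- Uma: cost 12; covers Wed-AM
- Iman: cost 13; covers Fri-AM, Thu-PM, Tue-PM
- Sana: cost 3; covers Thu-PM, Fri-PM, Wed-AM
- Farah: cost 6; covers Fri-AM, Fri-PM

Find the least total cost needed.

16

This is a weighted set-cover instance.
The greedy cost-per-new-shift heuristic would pick Sana, Farah, and Iman for 22, but a cheaper cover exists.
Choose Iman and Sana: together they cover Fri-AM, Thu-PM, Tue-PM, Fri-PM, Wed-AM — every shift.
Total cost: 13 + 3 = 16.
No cover costs less than 16.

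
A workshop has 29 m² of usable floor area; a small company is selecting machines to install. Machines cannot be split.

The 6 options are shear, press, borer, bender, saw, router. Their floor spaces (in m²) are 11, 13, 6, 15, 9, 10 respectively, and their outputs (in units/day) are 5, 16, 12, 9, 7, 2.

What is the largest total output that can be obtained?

35

Take press, borer, and saw: floor space 13 + 6 + 9 = 28 ≤ 29, output 16 + 12 + 7 = 35.
No other feasible combination does better.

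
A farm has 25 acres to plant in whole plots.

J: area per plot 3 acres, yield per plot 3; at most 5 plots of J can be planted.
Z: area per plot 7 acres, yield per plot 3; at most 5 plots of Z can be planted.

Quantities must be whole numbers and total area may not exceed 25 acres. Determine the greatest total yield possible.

Take 5×J and 1×Z: area 22 ≤ 25, yield 5·3 + 1·3 = 18.
J has the best ratio (3/3) and is taken to its limit of 5; remaining capacity is filled optimally with the others.

18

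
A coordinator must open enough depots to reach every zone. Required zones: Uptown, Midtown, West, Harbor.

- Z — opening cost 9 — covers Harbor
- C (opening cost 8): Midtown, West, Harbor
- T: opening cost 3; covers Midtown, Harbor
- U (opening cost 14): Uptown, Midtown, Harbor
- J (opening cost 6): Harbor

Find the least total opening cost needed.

The greedy cost-per-new-zone heuristic would pick T, C, and U for 25, but a cheaper cover exists.
Choose C and U: together they cover Uptown, Midtown, West, Harbor — every zone.
Total opening cost: 8 + 14 = 22.
No cover costs less than 22.

22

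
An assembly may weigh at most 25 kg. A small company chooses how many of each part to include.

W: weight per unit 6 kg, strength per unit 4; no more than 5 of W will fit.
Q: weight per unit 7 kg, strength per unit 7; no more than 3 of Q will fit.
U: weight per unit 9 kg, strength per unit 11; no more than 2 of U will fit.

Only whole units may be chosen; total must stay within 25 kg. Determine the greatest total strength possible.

This is a bounded integer knapsack.
1×Q and 2×U: weight 25 ≤ 25, strength 1·7 + 2·11 = 29.
1×W and 2×U: weight 24 ≤ 25, strength 1·4 + 2·11 = 26.
Best is 29.

29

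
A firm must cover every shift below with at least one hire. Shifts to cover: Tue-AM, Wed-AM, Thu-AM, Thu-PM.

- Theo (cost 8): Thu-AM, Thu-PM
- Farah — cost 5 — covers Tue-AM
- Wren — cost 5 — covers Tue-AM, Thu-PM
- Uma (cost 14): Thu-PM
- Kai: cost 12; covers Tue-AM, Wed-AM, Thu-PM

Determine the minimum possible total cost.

This is an integer covering problem.
Choose Theo and Kai: together they cover Tue-AM, Wed-AM, Thu-AM, Thu-PM — every shift.
Total cost: 8 + 12 = 20.

20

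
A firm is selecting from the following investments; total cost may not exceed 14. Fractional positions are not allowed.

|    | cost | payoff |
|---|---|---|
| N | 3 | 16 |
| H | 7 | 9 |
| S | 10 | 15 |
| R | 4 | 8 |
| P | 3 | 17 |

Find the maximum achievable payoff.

42

Allowing fractional choices, the relaxed optimum would be about 47.0, but investments are indivisible.
N + R + P: cost 3 + 4 + 3 = 10 ≤ 14, payoff 16 + 8 + 17 = 41.
N + H + P: cost 3 + 7 + 3 = 13 ≤ 14, payoff 16 + 9 + 17 = 42.
Best is N, H, and P with total payoff 42.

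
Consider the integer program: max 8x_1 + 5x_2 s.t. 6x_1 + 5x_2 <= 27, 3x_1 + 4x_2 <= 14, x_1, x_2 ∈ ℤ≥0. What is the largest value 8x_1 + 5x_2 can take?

(x_1,x_2)=(4,0) is feasible, giving 32.
(x_1,x_2)=(3,1) is feasible, giving 29.
Maximum is 32 at (x_1,x_2)=(4,0).

32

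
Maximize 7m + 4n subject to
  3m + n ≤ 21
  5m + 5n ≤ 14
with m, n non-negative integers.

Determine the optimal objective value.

Relaxing integrality, the LP optimum is 19.60 at (m,n) = (2.8, 0), which is not an integer point.
(m,n)=(2,0): 3·2+1·0=6≤21, 5·2+5·0=10≤14, objective 14.
(m,n)=(1,1): 3·1+1·1=4≤21, 5·1+5·1=10≤14, objective 11.
Maximum is 14 at (m,n)=(2,0).

14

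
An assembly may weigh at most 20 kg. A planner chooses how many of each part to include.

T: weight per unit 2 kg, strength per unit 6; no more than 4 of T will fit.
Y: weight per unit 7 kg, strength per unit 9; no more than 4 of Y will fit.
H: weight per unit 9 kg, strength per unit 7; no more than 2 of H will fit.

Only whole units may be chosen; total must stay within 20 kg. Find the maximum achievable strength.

36

T has the best ratio (6/2); taking only T gives at most 4×6 = 24 (stopped by the supply cap of 4).
Mixing does better — 3×T and 2×Y: weight 20 ≤ 20, strength 3·6 + 2·9 = 36.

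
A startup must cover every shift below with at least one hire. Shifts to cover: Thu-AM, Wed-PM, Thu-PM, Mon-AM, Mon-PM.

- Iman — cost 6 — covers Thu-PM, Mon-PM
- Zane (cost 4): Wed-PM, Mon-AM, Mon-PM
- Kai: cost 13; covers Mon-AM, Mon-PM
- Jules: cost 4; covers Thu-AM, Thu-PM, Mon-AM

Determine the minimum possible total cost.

This is a weighted set-cover instance.
Choose Zane and Jules: together they cover Thu-AM, Wed-PM, Thu-PM, Mon-AM, Mon-PM — every shift.
Total cost: 4 + 4 = 8.
No cover costs less than 8.

8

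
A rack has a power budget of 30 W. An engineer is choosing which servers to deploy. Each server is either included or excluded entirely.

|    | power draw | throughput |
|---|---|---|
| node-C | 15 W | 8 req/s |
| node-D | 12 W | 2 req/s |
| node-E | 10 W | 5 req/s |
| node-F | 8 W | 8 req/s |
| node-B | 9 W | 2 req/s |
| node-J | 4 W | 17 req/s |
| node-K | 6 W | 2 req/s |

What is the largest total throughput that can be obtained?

Take node-C, node-F, and node-J: power draw 15 + 8 + 4 = 27 ≤ 30, throughput 8 + 8 + 17 = 33.
No other feasible combination does better.

33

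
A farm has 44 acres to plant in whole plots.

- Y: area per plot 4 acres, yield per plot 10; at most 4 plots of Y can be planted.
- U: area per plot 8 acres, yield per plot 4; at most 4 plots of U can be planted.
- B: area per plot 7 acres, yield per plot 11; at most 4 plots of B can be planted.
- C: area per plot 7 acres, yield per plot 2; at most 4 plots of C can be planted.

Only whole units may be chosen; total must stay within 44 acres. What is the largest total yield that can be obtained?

4×Y and 4×B: area 44 ≤ 44, yield 4·10 + 4·11 = 84.
4×Y, 3×B, and 1×C: area 44 ≤ 44, yield 4·10 + 3·11 + 1·2 = 75.
Best is 84.

84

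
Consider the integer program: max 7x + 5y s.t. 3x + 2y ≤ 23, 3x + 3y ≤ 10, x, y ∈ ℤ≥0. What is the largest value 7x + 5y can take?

The continuous relaxation peaks at (3.33, 0) with value 23.33; rounding to a feasible lattice point costs some objective.
(x,y)=(3,0): 3·3+2·0=9≤23, 3·3+3·0=9≤10, objective 21.
(x,y)=(2,1): 3·2+2·1=8≤23, 3·2+3·1=9≤10, objective 19.
(x,y)=(2,0): 3·2+2·0=6≤23, 3·2+3·0=6≤10, objective 14.
No feasible integer point exceeds 21.

21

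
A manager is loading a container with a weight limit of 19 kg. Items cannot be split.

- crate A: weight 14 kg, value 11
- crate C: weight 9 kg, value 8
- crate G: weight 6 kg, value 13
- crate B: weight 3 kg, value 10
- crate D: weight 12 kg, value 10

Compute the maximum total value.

Treat it as a binary knapsack problem.
Allowing fractional choices, the relaxed optimum would be about 31.8, but items are indivisible.
crate G + crate D: weight 6 + 12 = 18 ≤ 19, value 13 + 10 = 23.
crate C + crate G + crate B: weight 9 + 6 + 3 = 18 ≤ 19, value 8 + 13 + 10 = 31.
crate G + crate B: weight 6 + 3 = 9 ≤ 19, value 13 + 10 = 23.
Best is crate C, crate G, and crate B with total value 31.

31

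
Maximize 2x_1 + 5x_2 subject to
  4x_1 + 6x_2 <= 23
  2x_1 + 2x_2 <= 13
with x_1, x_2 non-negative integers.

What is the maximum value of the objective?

17

(x_1,x_2)=(1,3): 4·1+6·3=22≤23, 2·1+2·3=8≤13, objective 17.
(x_1,x_2)=(0,3): 4·0+6·3=18≤23, 2·0+2·3=6≤13, objective 15.
No feasible integer point exceeds 17.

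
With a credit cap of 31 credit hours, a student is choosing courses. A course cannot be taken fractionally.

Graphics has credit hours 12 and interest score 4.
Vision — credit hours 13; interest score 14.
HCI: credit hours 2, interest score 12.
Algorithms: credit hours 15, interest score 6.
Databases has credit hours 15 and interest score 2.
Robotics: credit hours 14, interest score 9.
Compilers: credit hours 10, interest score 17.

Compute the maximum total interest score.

Take Vision, HCI, and Compilers: credit hours 13 + 2 + 10 = 25 ≤ 31, interest score 14 + 12 + 17 = 43.
No other feasible combination does better.

43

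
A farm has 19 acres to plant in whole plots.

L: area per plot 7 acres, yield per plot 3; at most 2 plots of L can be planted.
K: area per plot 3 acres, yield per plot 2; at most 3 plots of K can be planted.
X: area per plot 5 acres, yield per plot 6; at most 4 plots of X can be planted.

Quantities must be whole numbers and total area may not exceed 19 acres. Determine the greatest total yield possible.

This is a bounded integer knapsack.
X has the best ratio (6/5); taking only X gives at most 3×6 = 18 (stopped by the area limit).
Mixing does better — 1×K and 3×X: area 18 ≤ 19, yield 1·2 + 3·6 = 20.

20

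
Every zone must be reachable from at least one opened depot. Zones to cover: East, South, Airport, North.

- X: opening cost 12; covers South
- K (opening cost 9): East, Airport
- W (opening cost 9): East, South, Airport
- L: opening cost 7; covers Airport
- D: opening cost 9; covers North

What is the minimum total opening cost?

Choose W and D: together they cover East, South, Airport, North — every zone.
Total opening cost: 9 + 9 = 18.
No cover costs less than 18.

18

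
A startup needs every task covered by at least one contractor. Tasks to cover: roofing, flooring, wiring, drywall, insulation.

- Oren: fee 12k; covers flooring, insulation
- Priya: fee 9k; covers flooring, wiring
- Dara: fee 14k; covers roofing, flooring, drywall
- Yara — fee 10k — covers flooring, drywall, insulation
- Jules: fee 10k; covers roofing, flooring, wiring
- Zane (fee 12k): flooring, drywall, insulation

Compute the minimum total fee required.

Choose Yara and Jules: together they cover roofing, flooring, wiring, drywall, insulation — every task.
Total fee: 10 + 10 = 20.
No cover costs less than 20.

20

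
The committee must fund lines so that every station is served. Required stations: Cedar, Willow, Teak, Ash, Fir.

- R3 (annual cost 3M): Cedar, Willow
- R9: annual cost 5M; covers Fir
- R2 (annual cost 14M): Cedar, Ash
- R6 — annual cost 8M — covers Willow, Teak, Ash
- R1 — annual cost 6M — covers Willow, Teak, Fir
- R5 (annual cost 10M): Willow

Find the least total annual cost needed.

This is an integer covering problem.
Choose R3, R9, and R6: together they cover Cedar, Willow, Teak, Ash, Fir — every station.
Total annual cost: 3 + 5 + 8 = 16.

16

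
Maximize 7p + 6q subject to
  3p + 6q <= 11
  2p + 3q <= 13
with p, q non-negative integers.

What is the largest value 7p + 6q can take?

21

(p,q)=(3,0) is feasible, giving 21.
(p,q)=(2,0) is feasible, giving 14.
No feasible integer point exceeds 21.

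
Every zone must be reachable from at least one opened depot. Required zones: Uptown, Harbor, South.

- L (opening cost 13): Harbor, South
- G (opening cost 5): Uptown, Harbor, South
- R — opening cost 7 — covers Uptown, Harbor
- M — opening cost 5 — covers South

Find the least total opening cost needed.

G alone covers Uptown, Harbor, South — every zone.
Total opening cost: 5.
No cover costs less than 5.

5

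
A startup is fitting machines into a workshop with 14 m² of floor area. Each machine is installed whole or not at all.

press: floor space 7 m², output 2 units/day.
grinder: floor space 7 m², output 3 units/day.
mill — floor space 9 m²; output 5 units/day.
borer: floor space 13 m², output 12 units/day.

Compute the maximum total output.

borer: floor space 13 ≤ 14, output 12.
mill: floor space 9 ≤ 14, output 5.
press + grinder: floor space 7 + 7 = 14 ≤ 14, output 2 + 3 = 5.
Best is borer with total output 12.

12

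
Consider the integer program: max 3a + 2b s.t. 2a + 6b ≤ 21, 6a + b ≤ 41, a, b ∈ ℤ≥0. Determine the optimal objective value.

(a,b)=(6,1) is feasible, giving 20.
(a,b)=(6,0) is feasible, giving 18.
(a,b)=(5,1) is feasible, giving 17.
No feasible integer point exceeds 20.

20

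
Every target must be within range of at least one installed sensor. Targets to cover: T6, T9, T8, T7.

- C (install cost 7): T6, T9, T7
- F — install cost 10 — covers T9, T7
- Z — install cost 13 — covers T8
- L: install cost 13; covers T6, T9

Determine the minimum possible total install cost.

20

Choose C and Z: together they cover T6, T9, T8, T7 — every target.
Total install cost: 7 + 13 = 20.
No cover costs less than 20.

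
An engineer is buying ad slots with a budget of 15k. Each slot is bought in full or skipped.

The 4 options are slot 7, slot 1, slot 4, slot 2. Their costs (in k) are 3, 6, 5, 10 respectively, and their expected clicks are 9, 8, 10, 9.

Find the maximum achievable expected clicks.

27

slot 7 + slot 1 + slot 4: cost 3 + 6 + 5 = 14 ≤ 15, expected clicks 9 + 8 + 10 = 27.
slot 7 + slot 4: cost 3 + 5 = 8 ≤ 15, expected clicks 9 + 10 = 19.
slot 4 + slot 2: cost 5 + 10 = 15 ≤ 15, expected clicks 10 + 9 = 19.
Best is slot 7, slot 1, and slot 4 with total expected clicks 27.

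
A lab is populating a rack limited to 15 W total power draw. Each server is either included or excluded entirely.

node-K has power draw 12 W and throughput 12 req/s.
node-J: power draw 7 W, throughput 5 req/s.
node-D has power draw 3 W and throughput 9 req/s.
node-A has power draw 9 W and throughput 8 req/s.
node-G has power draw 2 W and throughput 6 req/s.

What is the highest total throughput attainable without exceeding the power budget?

Allowing fractional choices, the relaxed optimum would be about 25.0, but servers are indivisible.
node-D + node-A + node-G: power draw 3 + 9 + 2 = 14 ≤ 15, throughput 9 + 8 + 6 = 23.
node-K + node-D: power draw 12 + 3 = 15 ≤ 15, throughput 12 + 9 = 21.
node-J + node-D + node-G: power draw 7 + 3 + 2 = 12 ≤ 15, throughput 5 + 9 + 6 = 20.
Best is node-D, node-A, and node-G with total throughput 23.

23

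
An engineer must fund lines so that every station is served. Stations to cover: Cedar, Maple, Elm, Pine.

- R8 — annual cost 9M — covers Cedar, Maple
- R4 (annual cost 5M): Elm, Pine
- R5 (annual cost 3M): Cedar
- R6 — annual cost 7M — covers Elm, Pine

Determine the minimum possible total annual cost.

The greedy cost-per-new-station heuristic would pick R4, R5, and R8 for 17, but a cheaper cover exists.
Choose R8 and R4: together they cover Cedar, Maple, Elm, Pine — every station.
Total annual cost: 9 + 5 = 14.
No cover costs less than 14.

14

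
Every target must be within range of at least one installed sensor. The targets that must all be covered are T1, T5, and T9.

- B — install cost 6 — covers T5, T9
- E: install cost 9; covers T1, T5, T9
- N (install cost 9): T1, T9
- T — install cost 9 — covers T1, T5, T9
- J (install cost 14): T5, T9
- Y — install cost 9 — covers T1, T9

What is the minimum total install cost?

9

This is a weighted set-cover instance.
E alone covers T1, T5, T9 — every target.
Total install cost: 9.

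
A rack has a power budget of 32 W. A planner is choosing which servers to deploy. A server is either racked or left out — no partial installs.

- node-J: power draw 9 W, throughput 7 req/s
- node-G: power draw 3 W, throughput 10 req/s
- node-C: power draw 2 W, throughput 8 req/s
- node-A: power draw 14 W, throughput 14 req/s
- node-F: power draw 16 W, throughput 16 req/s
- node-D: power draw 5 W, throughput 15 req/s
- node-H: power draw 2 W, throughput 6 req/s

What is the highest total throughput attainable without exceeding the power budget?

Take node-G, node-C, node-F, node-D, and node-H: power draw 3 + 2 + 16 + 5 + 2 = 28 ≤ 32, throughput 10 + 8 + 16 + 15 + 6 = 55.
No other feasible combination does better.

55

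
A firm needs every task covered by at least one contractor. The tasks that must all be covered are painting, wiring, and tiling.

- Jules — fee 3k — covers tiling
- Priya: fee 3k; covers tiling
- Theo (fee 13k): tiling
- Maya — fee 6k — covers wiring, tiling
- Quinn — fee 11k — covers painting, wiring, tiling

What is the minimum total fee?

11

Quinn alone covers painting, wiring, tiling — every task.
Total fee: 11.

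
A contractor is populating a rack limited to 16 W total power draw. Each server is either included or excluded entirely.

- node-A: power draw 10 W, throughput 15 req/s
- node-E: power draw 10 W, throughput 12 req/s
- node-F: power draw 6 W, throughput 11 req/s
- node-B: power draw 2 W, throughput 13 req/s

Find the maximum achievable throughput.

28

This is an integer program with binary decision variables.
node-E + node-B: power draw 10 + 2 = 12 ≤ 16, throughput 12 + 13 = 25.
node-A + node-F: power draw 10 + 6 = 16 ≤ 16, throughput 15 + 11 = 26.
node-A + node-B: power draw 10 + 2 = 12 ≤ 16, throughput 15 + 13 = 28.
Best is node-A and node-B with total throughput 28.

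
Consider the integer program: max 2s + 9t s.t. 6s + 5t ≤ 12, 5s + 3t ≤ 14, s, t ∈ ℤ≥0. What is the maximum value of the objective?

18

Relaxing integrality, the LP optimum is 21.60 at (s,t) = (0, 2.4), which is not an integer point.
(s,t)=(0,2): 6·0+5·2=10≤12, 5·0+3·2=6≤14, objective 18.
(s,t)=(1,1): 6·1+5·1=11≤12, 5·1+3·1=8≤14, objective 11.
(s,t)=(0,1): 6·0+5·1=5≤12, 5·0+3·1=3≤14, objective 9.
The best lattice point is (0,2), giving 18.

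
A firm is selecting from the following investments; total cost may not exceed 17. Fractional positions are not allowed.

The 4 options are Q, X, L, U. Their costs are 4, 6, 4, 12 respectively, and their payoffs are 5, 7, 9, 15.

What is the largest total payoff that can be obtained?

This is an integer program with binary decision variables.
Take L and U: cost 4 + 12 = 16 ≤ 17, payoff 9 + 15 = 24.
No other feasible combination does better.

24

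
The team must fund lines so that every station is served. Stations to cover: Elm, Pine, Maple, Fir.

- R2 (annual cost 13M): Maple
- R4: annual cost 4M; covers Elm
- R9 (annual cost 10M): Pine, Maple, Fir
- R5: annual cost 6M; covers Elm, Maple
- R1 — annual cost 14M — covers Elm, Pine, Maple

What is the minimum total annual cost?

14

The greedy cost-per-new-station heuristic would pick R5 and R9 for 16, but a cheaper cover exists.
Choose R4 and R9: together they cover Elm, Pine, Maple, Fir — every station.
Total annual cost: 4 + 10 = 14.
No cover costs less than 14.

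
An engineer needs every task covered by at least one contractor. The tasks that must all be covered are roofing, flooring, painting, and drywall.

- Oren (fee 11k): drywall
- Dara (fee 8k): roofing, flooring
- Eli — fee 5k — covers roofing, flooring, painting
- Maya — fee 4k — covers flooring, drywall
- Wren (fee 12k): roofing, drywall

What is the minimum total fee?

9

Choose Eli and Maya: together they cover roofing, flooring, painting, drywall — every task.
Total fee: 5 + 4 = 9.
No cover costs less than 9.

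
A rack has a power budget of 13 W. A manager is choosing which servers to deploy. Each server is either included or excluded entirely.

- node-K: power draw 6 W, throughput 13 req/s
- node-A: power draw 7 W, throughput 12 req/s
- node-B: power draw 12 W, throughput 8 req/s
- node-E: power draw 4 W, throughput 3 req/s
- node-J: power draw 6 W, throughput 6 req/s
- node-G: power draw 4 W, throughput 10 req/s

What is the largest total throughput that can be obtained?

25

node-K + node-A: power draw 6 + 7 = 13 ≤ 13, throughput 13 + 12 = 25.
node-K + node-G: power draw 6 + 4 = 10 ≤ 13, throughput 13 + 10 = 23.
node-A + node-G: power draw 7 + 4 = 11 ≤ 13, throughput 12 + 10 = 22.
Best is node-K and node-A with total throughput 25.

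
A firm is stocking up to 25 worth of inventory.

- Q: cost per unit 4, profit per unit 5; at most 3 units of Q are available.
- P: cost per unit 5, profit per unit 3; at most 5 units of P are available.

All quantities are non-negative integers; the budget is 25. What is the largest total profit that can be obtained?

21

This is a bounded integer knapsack.
Q has the best ratio (5/4); taking only Q gives at most 3×5 = 15 (stopped by the supply cap of 3).
Mixing does better — 3×Q and 2×P: cost 22 ≤ 25, profit 3·5 + 2·3 = 21.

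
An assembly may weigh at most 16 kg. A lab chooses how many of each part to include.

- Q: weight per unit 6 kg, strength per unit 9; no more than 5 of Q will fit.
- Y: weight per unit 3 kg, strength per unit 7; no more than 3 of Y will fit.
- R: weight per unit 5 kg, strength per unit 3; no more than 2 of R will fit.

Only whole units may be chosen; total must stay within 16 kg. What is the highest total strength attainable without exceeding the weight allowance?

Y has the best ratio (7/3); taking only Y gives at most 3×7 = 21 (stopped by the supply cap of 3).
Mixing does better — 1×Q and 3×Y: weight 15 ≤ 16, strength 1·9 + 3·7 = 30.

30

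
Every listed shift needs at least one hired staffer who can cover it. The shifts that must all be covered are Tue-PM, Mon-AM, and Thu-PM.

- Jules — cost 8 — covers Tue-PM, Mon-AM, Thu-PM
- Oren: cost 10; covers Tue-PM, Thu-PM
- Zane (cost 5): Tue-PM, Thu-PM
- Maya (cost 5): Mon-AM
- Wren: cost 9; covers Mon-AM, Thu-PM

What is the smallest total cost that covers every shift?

8

Jules alone covers Tue-PM, Mon-AM, Thu-PM — every shift.
Total cost: 8.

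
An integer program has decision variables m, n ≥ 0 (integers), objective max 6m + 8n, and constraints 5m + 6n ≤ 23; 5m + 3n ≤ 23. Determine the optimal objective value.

Relaxing integrality, the LP optimum is 30.67 at (m,n) = (0, 3.83), which is not an integer point.
(m,n)=(1,3): 5·1+6·3=23≤23, 5·1+3·3=14≤23, objective 30.
(m,n)=(2,2): 5·2+6·2=22≤23, 5·2+3·2=16≤23, objective 28.
The best lattice point is (1,3), giving 30.

30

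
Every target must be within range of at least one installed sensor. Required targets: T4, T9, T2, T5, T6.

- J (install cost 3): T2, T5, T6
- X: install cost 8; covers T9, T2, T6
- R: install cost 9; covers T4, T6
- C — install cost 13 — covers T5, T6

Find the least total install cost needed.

This is an integer covering problem.
Choose J, X, and R: together they cover T4, T9, T2, T5, T6 — every target.
Total install cost: 3 + 8 + 9 = 20.

20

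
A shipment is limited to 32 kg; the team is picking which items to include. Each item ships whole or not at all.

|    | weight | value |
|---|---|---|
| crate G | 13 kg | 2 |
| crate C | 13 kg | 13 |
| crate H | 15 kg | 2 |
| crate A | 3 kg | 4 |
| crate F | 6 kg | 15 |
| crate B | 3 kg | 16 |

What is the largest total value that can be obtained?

48

This is a 0-1 knapsack instance.
Allowing fractional choices, the relaxed optimum would be about 49.1, but items are indivisible.
crate C + crate A + crate F + crate B: weight 13 + 3 + 6 + 3 = 25 ≤ 32, value 13 + 4 + 15 + 16 = 48.
crate C + crate F + crate B: weight 13 + 6 + 3 = 22 ≤ 32, value 13 + 15 + 16 = 44.
Best is crate C, crate A, crate F, and crate B with total value 48.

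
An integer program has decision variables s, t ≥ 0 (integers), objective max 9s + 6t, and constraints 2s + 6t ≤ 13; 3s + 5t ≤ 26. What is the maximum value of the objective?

(s,t)=(6,0): 2·6+6·0=12≤13, 3·6+5·0=18≤26, objective 54.
(s,t)=(5,0): 2·5+6·0=10≤13, 3·5+5·0=15≤26, objective 45.
Maximum is 54 at (s,t)=(6,0).

54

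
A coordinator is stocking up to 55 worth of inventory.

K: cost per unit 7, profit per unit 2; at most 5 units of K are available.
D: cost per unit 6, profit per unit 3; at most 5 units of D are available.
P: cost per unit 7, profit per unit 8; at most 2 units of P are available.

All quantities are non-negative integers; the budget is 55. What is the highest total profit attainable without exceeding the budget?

1×K, 5×D, and 2×P: cost 51 ≤ 55, profit 1·2 + 5·3 + 2·8 = 33.
2×K, 4×D, and 2×P: cost 52 ≤ 55, profit 2·2 + 4·3 + 2·8 = 32.
Best is 33.

33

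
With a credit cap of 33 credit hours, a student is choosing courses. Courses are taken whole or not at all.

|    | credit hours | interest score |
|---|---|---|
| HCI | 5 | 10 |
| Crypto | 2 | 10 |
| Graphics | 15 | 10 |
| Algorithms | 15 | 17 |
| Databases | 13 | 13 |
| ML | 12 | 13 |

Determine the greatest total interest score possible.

HCI + Crypto + Databases + ML: credit hours 5 + 2 + 13 + 12 = 32 ≤ 33, interest score 10 + 10 + 13 + 13 = 46.
Crypto + Algorithms + Databases: credit hours 2 + 15 + 13 = 30 ≤ 33, interest score 10 + 17 + 13 = 40.
Crypto + Algorithms + ML: credit hours 2 + 15 + 12 = 29 ≤ 33, interest score 10 + 17 + 13 = 40.
Best is HCI, Crypto, Databases, and ML with total interest score 46.

46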